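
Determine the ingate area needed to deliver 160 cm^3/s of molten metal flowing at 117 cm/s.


Formula: A_ingate = Q / v  (continuity equation)
A = 160 cm^3/s / 117 cm/s = 1.3675 cm^2

Final answer: 1.3675 cm^2


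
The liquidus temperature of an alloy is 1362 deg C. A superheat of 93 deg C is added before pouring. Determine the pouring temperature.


Formula: T_pour = T_melt + Superheat
T_pour = 1362 + 93 = 1455 deg C

Answer: 1455 deg C


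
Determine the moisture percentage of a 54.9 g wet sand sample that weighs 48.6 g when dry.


Formula: MC = (W_wet - W_dry) / W_wet * 100
Water mass = 54.9 - 48.6 = 6.3 g
MC = 6.3 / 54.9 * 100 = 11.4754%

11.4754%


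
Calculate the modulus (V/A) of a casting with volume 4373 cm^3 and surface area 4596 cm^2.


Formula: Casting Modulus M = V / A
M = 4373 cm^3 / 4596 cm^2 = 0.9515 cm

Answer: 0.9515 cm


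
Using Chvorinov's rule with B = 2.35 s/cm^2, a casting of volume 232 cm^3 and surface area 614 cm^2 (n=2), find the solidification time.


Formula: t_s = B * (V/A)^n  (Chvorinov's rule, n=2)
Modulus M = V/A = 232/614 = 0.377850 cm
M^2 = 0.377850^2 = 0.142771 cm^2
t_s = 2.35 * 0.142771 = 0.3355 s

0.3355 s


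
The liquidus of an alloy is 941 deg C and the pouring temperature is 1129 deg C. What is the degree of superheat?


Formula: Superheat = T_pour - T_melt
Superheat = 1129 - 941 = 188 deg C

188 deg C


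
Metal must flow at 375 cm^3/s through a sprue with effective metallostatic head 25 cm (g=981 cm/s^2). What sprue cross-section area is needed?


Formula: v = sqrt(2*g*h), A = Q/v
Velocity: v = sqrt(2 * 981 * 25) = sqrt(49050) = 221.4723 cm/s
Sprue area: A = Q / v = 375 / 221.4723 = 1.6932 cm^2

Answer: 1.6932 cm^2


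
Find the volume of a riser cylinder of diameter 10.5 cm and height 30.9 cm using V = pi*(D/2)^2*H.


Formula: V = pi * (D/2)^2 * H  (cylinder volume)
Radius = D/2 = 10.5/2 = 5.25 cm
V = pi * 5.25^2 * 30.9 = 2675.6356 cm^3

2675.6356 cm^3


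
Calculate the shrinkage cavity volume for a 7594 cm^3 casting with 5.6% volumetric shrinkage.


Formula: V_shrink = V_casting * shrinkage_pct / 100
V_shrink = 7594 cm^3 * 5.6 / 100 = 425.2640 cm^3


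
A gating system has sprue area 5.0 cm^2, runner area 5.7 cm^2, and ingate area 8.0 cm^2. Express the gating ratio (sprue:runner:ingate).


Sprue:Runner:Ingate = 1 : 5.7/5.0 : 8.0/5.0 = 1:1.14:1.60

Final answer: 1:1.14:1.60


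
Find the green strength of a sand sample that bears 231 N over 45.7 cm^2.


Formula: Compressive Strength = Force / Area
Strength = 231 N / 45.7 cm^2 = 5.0547 N/cm^2

Answer: 5.0547 N/cm^2


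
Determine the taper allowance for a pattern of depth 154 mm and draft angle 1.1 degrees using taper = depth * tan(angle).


Formula: taper = depth * tan(draft_angle)
tan(1.1 deg) = 0.0192010
taper = 154 mm * 0.0192010 = 2.9570 mm

Final answer: 2.9570 mm


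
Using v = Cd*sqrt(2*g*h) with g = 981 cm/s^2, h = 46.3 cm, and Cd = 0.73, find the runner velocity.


Formula: v = Cd * sqrt(2 * g * h)  (Torricelli with discharge coefficient)
2*g*h = 2 * 981 * 46.3 = 90840.6 cm^2/s^2
sqrt(90840.6) = 301.39774 cm/s
v = 0.73 * 301.39774 = 220.0204 cm/s


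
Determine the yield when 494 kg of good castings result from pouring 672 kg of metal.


Formula: Casting Yield = (W_good / W_total) * 100
Yield = (494 kg / 672 kg) * 100 = 73.5119%

Final answer: 73.5119%


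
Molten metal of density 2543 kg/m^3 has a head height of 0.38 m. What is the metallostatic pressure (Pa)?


Formula: P = rho * g * h
rho * g = 2543 * 9.81 = 24946.83 N/m^3
P = 24946.83 * 0.38 = 9479.7954 Pa

Answer: 9479.7954 Pa


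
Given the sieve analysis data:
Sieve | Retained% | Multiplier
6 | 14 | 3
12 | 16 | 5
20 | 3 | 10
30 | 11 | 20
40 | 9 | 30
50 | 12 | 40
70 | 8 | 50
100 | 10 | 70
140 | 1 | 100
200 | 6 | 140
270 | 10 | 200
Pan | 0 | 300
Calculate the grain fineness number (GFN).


Formula: GFN = sum(pct * multiplier) / sum(pct)
sum(pct * multiplier) = 5162
sum(pct) = 100
GFN = 5162 / 100 = 51.62

51.62


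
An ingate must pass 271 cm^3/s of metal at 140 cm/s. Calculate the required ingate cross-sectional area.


Formula: A_ingate = Q / v  (continuity equation)
A = 271 cm^3/s / 140 cm/s = 1.9357 cm^2

1.9357 cm^2


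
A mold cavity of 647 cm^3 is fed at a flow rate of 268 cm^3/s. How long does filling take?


Formula: t_fill = V_mold / Q_flow
t = 647 cm^3 / 268 cm^3/s = 2.4142 s

Final answer: 2.4142 s


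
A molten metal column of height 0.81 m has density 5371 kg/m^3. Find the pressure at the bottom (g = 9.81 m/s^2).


Formula: P = rho * g * h
rho * g = 5371 * 9.81 = 52689.51 N/m^3
P = 52689.51 * 0.81 = 42678.5031 Pa

Final answer: 42678.5031 Pa


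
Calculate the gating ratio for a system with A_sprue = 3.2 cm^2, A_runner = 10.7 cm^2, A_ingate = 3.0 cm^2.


Sprue:Runner:Ingate = 1 : 10.7/3.2 : 3.0/3.2 = 1:3.34:0.94

Answer: 1:3.34:0.94


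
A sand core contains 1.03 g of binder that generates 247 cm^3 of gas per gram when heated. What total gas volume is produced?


Formula: V_gas = W_binder * gas_evolution_rate
V = 1.03 g * 247 cm^3/g = 254.4100 cm^3

Answer: 254.4100 cm^3


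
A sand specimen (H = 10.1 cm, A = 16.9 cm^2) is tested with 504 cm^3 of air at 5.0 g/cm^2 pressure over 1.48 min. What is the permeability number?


Formula: Permeability Number P = (V * H) / (p * A * t)
Numerator: V * H = 504 * 10.1 = 5090.4
Denominator: p * A * t = 5.0 * 16.9 * 1.48 = 125.06
P = 5090.4 / 125.06 = 40.7037

Final answer: 40.7037


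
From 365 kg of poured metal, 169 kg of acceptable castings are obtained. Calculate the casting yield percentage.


Formula: Casting Yield = (W_good / W_total) * 100
Yield = (169 kg / 365 kg) * 100 = 46.3014%


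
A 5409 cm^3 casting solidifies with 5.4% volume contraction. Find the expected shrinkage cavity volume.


Formula: V_shrink = V_casting * shrinkage_pct / 100
V_shrink = 5409 cm^3 * 5.4 / 100 = 292.0860 cm^3


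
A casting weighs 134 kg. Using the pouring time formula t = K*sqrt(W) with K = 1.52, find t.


Formula: t = K * sqrt(W)
sqrt(W) = sqrt(134) = 11.57584
t = 1.52 * 11.57584 = 17.5953 s

Final answer: 17.5953 s


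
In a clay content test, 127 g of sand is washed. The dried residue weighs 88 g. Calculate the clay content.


Formula: Clay% = (W_total - W_washed) / W_total * 100
Clay mass = 127 - 88 = 39 g
Clay% = 39 / 127 * 100 = 30.7087%

Final answer: 30.7087%


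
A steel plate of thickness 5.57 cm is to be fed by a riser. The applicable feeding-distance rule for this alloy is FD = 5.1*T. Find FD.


Formula: FD = 5.1 * T  (riser feeding-distance rule)
FD = 5.1 * 5.57 cm = 28.4070 cm

Answer: 28.4070 cm


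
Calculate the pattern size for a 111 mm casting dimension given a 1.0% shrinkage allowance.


Formula: L_pattern = L_casting * (1 + shrinkage_rate/100)
Shrinkage factor = 1 + 1.0/100 = 1.01
L_pattern = 111 mm * 1.01 = 112.1100 mm

112.1100 mm


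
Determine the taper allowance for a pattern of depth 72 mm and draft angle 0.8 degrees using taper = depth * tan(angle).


Formula: taper = depth * tan(draft_angle)
tan(0.8 deg) = 0.0139635
taper = 72 mm * 0.0139635 = 1.0054 mm


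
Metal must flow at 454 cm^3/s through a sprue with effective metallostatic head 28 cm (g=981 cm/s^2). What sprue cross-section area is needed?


Formula: v = sqrt(2*g*h), A = Q/v
Velocity: v = sqrt(2 * 981 * 28) = sqrt(54936) = 234.3843 cm/s
Sprue area: A = Q / v = 454 / 234.3843 = 1.9370 cm^2

Final answer: 1.9370 cm^2


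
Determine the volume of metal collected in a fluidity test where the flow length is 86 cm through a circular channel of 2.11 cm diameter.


Formula: V = pi * (d/2)^2 * L  (cylinder volume)
Radius = 2.11/2 = 1.055 cm
V = pi * 1.055^2 * 86 = 300.7137 cm^3

Final answer: 300.7137 cm^3


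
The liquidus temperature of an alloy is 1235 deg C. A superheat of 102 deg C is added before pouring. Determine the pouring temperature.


Formula: T_pour = T_melt + Superheat
T_pour = 1235 + 102 = 1337 deg C

1337 deg C


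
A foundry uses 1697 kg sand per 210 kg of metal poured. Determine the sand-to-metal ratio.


Formula: Sand-to-Metal Ratio = W_sand / W_metal
Ratio = 1697 kg / 210 kg = 8.0810

Final answer: 8.0810


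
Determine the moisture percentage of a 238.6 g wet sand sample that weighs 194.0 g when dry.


Formula: MC = (W_wet - W_dry) / W_wet * 100
Water mass = 238.6 - 194.0 = 44.6 g
MC = 44.6 / 238.6 * 100 = 18.6924%

18.6924%


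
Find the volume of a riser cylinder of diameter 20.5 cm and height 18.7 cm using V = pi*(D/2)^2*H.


Formula: V = pi * (D/2)^2 * H  (cylinder volume)
Radius = D/2 = 20.5/2 = 10.25 cm
V = pi * 10.25^2 * 18.7 = 6172.1889 cm^3

Answer: 6172.1889 cm^3


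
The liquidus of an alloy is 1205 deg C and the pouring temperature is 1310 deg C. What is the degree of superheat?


Formula: Superheat = T_pour - T_melt
Superheat = 1310 - 1205 = 105 deg C

Final answer: 105 deg C


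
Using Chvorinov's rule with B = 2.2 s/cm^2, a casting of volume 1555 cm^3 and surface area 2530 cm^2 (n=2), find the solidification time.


Formula: t_s = B * (V/A)^n  (Chvorinov's rule, n=2)
Modulus M = V/A = 1555/2530 = 0.614625 cm
M^2 = 0.614625^2 = 0.377764 cm^2
t_s = 2.2 * 0.377764 = 0.8311 s

0.8311 s


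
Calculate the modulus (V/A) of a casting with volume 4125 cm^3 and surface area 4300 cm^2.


Formula: Casting Modulus M = V / A
M = 4125 cm^3 / 4300 cm^2 = 0.9593 cm

Answer: 0.9593 cm


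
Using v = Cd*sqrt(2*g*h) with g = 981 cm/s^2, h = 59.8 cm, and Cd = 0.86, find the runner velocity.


Formula: v = Cd * sqrt(2 * g * h)  (Torricelli with discharge coefficient)
2*g*h = 2 * 981 * 59.8 = 117327.6 cm^2/s^2
sqrt(117327.6) = 342.53117 cm/s
v = 0.86 * 342.53117 = 294.5768 cm/s

294.5768 cm/s


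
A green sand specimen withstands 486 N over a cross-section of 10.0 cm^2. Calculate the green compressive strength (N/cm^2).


Formula: Compressive Strength = Force / Area
Strength = 486 N / 10.0 cm^2 = 48.6000 N/cm^2

Answer: 48.6000 N/cm^2


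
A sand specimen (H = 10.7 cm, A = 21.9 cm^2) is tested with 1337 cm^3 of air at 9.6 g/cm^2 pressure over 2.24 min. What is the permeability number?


Formula: Permeability Number P = (V * H) / (p * A * t)
Numerator: V * H = 1337 * 10.7 = 14305.9
Denominator: p * A * t = 9.6 * 21.9 * 2.24 = 470.9376
P = 14305.9 / 470.9376 = 30.3775

Final answer: 30.3775


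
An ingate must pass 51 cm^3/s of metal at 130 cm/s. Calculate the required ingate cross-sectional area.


Formula: A_ingate = Q / v  (continuity equation)
A = 51 cm^3/s / 130 cm/s = 0.3923 cm^2

Answer: 0.3923 cm^2


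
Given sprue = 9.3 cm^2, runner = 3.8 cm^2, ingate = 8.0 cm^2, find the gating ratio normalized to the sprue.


Sprue:Runner:Ingate = 1 : 3.8/9.3 : 8.0/9.3 = 1:0.41:0.86

Final answer: 1:0.41:0.86


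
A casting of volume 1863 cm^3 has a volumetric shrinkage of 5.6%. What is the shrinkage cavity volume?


Formula: V_shrink = V_casting * shrinkage_pct / 100
V_shrink = 1863 cm^3 * 5.6 / 100 = 104.3280 cm^3

Answer: 104.3280 cm^3


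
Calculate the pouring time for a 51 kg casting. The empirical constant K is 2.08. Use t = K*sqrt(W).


Formula: t = K * sqrt(W)
sqrt(W) = sqrt(51) = 7.14143
t = 2.08 * 7.14143 = 14.8542 s

14.8542 s


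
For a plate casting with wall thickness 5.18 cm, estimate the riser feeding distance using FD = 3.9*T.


Formula: FD = 3.9 * T  (riser feeding-distance rule)
FD = 3.9 * 5.18 cm = 20.2020 cm

20.2020 cm


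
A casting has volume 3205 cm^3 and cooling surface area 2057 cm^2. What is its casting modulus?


Formula: Casting Modulus M = V / A
M = 3205 cm^3 / 2057 cm^2 = 1.5581 cm

Answer: 1.5581 cm


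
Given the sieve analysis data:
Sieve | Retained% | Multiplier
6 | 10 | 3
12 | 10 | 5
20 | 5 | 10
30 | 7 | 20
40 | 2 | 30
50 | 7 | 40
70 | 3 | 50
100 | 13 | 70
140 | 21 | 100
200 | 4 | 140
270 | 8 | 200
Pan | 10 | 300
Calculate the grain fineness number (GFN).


Formula: GFN = sum(pct * multiplier) / sum(pct)
sum(pct * multiplier) = 8930
sum(pct) = 100
GFN = 8930 / 100 = 89.30

89.30


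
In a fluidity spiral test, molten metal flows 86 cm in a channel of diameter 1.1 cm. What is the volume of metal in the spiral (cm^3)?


Formula: V = pi * (d/2)^2 * L  (cylinder volume)
Radius = 1.1/2 = 0.55 cm
V = pi * 0.55^2 * 86 = 81.7285 cm^3

Answer: 81.7285 cm^3


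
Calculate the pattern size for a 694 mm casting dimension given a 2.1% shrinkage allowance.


Formula: L_pattern = L_casting * (1 + shrinkage_rate/100)
Shrinkage factor = 1 + 2.1/100 = 1.021
L_pattern = 694 mm * 1.021 = 708.5740 mm

Answer: 708.5740 mm


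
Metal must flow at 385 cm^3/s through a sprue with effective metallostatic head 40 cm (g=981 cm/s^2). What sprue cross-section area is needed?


Formula: v = sqrt(2*g*h), A = Q/v
Velocity: v = sqrt(2 * 981 * 40) = sqrt(78480) = 280.1428 cm/s
Sprue area: A = Q / v = 385 / 280.1428 = 1.3743 cm^2

Final answer: 1.3743 cm^2


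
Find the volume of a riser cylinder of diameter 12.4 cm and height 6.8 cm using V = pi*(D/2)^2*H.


Formula: V = pi * (D/2)^2 * H  (cylinder volume)
Radius = D/2 = 12.4/2 = 6.2 cm
V = pi * 6.2^2 * 6.8 = 821.1872 cm^3

Final answer: 821.1872 cm^3


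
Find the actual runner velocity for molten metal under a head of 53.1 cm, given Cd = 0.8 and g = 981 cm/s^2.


Formula: v = Cd * sqrt(2 * g * h)  (Torricelli with discharge coefficient)
2*g*h = 2 * 981 * 53.1 = 104182.2 cm^2/s^2
sqrt(104182.2) = 322.77268 cm/s
v = 0.8 * 322.77268 = 258.2181 cm/s

258.2181 cm/s


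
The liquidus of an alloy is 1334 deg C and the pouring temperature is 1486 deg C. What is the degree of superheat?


Formula: Superheat = T_pour - T_melt
Superheat = 1486 - 1334 = 152 deg C

Final answer: 152 deg C


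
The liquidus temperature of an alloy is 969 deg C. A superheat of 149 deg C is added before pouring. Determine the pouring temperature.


Formula: T_pour = T_melt + Superheat
T_pour = 969 + 149 = 1118 deg C


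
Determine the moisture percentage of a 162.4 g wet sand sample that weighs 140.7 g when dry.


Formula: MC = (W_wet - W_dry) / W_wet * 100
Water mass = 162.4 - 140.7 = 21.7 g
MC = 21.7 / 162.4 * 100 = 13.3621%


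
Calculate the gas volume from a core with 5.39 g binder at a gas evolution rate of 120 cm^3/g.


Formula: V_gas = W_binder * gas_evolution_rate
V = 5.39 g * 120 cm^3/g = 646.8000 cm^3


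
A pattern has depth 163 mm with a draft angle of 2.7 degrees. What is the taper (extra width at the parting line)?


Formula: taper = depth * tan(draft_angle)
tan(2.7 deg) = 0.0471588
taper = 163 mm * 0.0471588 = 7.6869 mm

Answer: 7.6869 mm


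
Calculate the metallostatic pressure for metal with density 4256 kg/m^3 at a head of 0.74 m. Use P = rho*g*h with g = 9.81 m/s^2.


Formula: P = rho * g * h
rho * g = 4256 * 9.81 = 41751.36 N/m^3
P = 41751.36 * 0.74 = 30896.0064 Pa

Answer: 30896.0064 Pa


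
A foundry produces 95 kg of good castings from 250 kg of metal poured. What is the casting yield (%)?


Formula: Casting Yield = (W_good / W_total) * 100
Yield = (95 kg / 250 kg) * 100 = 38.0000%


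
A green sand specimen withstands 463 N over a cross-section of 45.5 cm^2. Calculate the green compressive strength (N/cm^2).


Formula: Compressive Strength = Force / Area
Strength = 463 N / 45.5 cm^2 = 10.1758 N/cm^2

Final answer: 10.1758 N/cm^2


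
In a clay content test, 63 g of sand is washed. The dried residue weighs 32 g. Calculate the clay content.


Formula: Clay% = (W_total - W_washed) / W_total * 100
Clay mass = 63 - 32 = 31 g
Clay% = 31 / 63 * 100 = 49.2063%

49.2063%


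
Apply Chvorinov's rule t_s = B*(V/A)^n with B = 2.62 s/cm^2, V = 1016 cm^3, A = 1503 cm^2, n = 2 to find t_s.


Formula: t_s = B * (V/A)^n  (Chvorinov's rule, n=2)
Modulus M = V/A = 1016/1503 = 0.675981 cm
M^2 = 0.675981^2 = 0.456950 cm^2
t_s = 2.62 * 0.456950 = 1.1972 s

Answer: 1.1972 s


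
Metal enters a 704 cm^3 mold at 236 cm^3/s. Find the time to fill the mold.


Formula: t_fill = V_mold / Q_flow
t = 704 cm^3 / 236 cm^3/s = 2.9831 s

Final answer: 2.9831 s


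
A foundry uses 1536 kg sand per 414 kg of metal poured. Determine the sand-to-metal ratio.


Formula: Sand-to-Metal Ratio = W_sand / W_metal
Ratio = 1536 kg / 414 kg = 3.7101

Answer: 3.7101


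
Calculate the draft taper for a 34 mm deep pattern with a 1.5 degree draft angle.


Formula: taper = depth * tan(draft_angle)
tan(1.5 deg) = 0.0261859
taper = 34 mm * 0.0261859 = 0.8903 mm

0.8903 mm


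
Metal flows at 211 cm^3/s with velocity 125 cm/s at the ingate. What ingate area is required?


Formula: A_ingate = Q / v  (continuity equation)
A = 211 cm^3/s / 125 cm/s = 1.6880 cm^2

1.6880 cm^2


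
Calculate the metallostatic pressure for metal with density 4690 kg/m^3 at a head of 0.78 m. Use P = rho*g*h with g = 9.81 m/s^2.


Formula: P = rho * g * h
rho * g = 4690 * 9.81 = 46008.9 N/m^3
P = 46008.9 * 0.78 = 35886.9420 Pa

35886.9420 Pa


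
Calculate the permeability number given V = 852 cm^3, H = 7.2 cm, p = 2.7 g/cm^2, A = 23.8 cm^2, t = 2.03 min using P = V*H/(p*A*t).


Formula: Permeability Number P = (V * H) / (p * A * t)
Numerator: V * H = 852 * 7.2 = 6134.4
Denominator: p * A * t = 2.7 * 23.8 * 2.03 = 130.4478
P = 6134.4 / 130.4478 = 47.0257

47.0257


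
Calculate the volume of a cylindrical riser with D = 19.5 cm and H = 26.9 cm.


Formula: V = pi * (D/2)^2 * H  (cylinder volume)
Radius = D/2 = 19.5/2 = 9.75 cm
V = pi * 9.75^2 * 26.9 = 8033.6218 cm^3


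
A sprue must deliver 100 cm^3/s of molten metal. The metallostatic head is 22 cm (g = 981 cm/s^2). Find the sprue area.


Formula: v = sqrt(2*g*h), A = Q/v
Velocity: v = sqrt(2 * 981 * 22) = sqrt(43164) = 207.7595 cm/s
Sprue area: A = Q / v = 100 / 207.7595 = 0.4813 cm^2

Answer: 0.4813 cm^2


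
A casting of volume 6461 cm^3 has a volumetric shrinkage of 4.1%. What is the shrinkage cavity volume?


Formula: V_shrink = V_casting * shrinkage_pct / 100
V_shrink = 6461 cm^3 * 4.1 / 100 = 264.9010 cm^3

264.9010 cm^3


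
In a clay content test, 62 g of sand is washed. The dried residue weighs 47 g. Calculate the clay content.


Formula: Clay% = (W_total - W_washed) / W_total * 100
Clay mass = 62 - 47 = 15 g
Clay% = 15 / 62 * 100 = 24.1935%

24.1935%


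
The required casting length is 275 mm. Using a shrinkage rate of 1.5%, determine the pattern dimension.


Formula: L_pattern = L_casting * (1 + shrinkage_rate/100)
Shrinkage factor = 1 + 1.5/100 = 1.015
L_pattern = 275 mm * 1.015 = 279.1250 mm

Final answer: 279.1250 mm


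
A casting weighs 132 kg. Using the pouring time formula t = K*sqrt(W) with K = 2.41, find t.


Formula: t = K * sqrt(W)
sqrt(W) = sqrt(132) = 11.48913
t = 2.41 * 11.48913 = 27.6888 s


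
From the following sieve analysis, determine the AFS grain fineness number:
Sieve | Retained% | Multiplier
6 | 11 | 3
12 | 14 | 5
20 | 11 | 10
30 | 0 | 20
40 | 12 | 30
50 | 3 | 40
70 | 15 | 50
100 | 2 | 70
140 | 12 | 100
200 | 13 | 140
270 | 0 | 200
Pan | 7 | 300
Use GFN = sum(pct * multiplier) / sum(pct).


Formula: GFN = sum(pct * multiplier) / sum(pct)
sum(pct * multiplier) = 6703
sum(pct) = 100
GFN = 6703 / 100 = 67.03

Final answer: 67.03


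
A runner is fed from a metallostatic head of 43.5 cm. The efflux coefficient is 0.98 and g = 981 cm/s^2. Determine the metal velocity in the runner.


Formula: v = Cd * sqrt(2 * g * h)  (Torricelli with discharge coefficient)
2*g*h = 2 * 981 * 43.5 = 85347.0 cm^2/s^2
sqrt(85347.0) = 292.14209 cm/s
v = 0.98 * 292.14209 = 286.2992 cm/s

Answer: 286.2992 cm/s


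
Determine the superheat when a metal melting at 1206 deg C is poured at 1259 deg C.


Formula: Superheat = T_pour - T_melt
Superheat = 1259 - 1206 = 53 deg C

Final answer: 53 deg C


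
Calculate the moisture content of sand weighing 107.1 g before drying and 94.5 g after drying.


Formula: MC = (W_wet - W_dry) / W_wet * 100
Water mass = 107.1 - 94.5 = 12.6 g
MC = 12.6 / 107.1 * 100 = 11.7647%

11.7647%


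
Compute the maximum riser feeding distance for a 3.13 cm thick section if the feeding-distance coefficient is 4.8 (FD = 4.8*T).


Formula: FD = 4.8 * T  (riser feeding-distance rule)
FD = 4.8 * 3.13 cm = 15.0240 cm

15.0240 cm


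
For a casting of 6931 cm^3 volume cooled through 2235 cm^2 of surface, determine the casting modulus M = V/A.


Formula: Casting Modulus M = V / A
M = 6931 cm^3 / 2235 cm^2 = 3.1011 cm

Answer: 3.1011 cm


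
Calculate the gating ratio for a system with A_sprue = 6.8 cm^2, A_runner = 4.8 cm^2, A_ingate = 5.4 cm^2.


Sprue:Runner:Ingate = 1 : 4.8/6.8 : 5.4/6.8 = 1:0.71:0.79

Answer: 1:0.71:0.79


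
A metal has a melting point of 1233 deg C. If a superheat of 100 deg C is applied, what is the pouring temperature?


Formula: T_pour = T_melt + Superheat
T_pour = 1233 + 100 = 1333 deg C

Answer: 1333 deg C


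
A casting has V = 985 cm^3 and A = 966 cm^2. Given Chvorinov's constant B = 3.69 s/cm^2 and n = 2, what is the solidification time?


Formula: t_s = B * (V/A)^n  (Chvorinov's rule, n=2)
Modulus M = V/A = 985/966 = 1.019669 cm
M^2 = 1.019669^2 = 1.039725 cm^2
t_s = 3.69 * 1.039725 = 3.8366 s

Answer: 3.8366 s


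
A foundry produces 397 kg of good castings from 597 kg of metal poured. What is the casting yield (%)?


Formula: Casting Yield = (W_good / W_total) * 100
Yield = (397 kg / 597 kg) * 100 = 66.4992%


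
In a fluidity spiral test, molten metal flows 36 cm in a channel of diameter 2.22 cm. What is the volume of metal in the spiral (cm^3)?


Formula: V = pi * (d/2)^2 * L  (cylinder volume)
Radius = 2.22/2 = 1.11 cm
V = pi * 1.11^2 * 36 = 139.3472 cm^3


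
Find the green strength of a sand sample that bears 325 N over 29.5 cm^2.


Formula: Compressive Strength = Force / Area
Strength = 325 N / 29.5 cm^2 = 11.0169 N/cm^2

11.0169 N/cm^2


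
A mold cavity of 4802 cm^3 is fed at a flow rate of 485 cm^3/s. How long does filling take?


Formula: t_fill = V_mold / Q_flow
t = 4802 cm^3 / 485 cm^3/s = 9.9010 s


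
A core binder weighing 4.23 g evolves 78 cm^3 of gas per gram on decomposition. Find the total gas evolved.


Formula: V_gas = W_binder * gas_evolution_rate
V = 4.23 g * 78 cm^3/g = 329.9400 cm^3

Answer: 329.9400 cm^3


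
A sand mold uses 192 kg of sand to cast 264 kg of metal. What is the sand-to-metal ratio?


Formula: Sand-to-Metal Ratio = W_sand / W_metal
Ratio = 192 kg / 264 kg = 0.7273

Answer: 0.7273


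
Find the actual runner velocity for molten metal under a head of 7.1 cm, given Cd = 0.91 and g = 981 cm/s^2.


Formula: v = Cd * sqrt(2 * g * h)  (Torricelli with discharge coefficient)
2*g*h = 2 * 981 * 7.1 = 13930.2 cm^2/s^2
sqrt(13930.2) = 118.02627 cm/s
v = 0.91 * 118.02627 = 107.4039 cm/s

107.4039 cm/s


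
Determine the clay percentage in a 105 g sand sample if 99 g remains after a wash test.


Formula: Clay% = (W_total - W_washed) / W_total * 100
Clay mass = 105 - 99 = 6 g
Clay% = 6 / 105 * 100 = 5.7143%

5.7143%


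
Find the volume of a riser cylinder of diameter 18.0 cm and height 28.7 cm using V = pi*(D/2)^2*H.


Formula: V = pi * (D/2)^2 * H  (cylinder volume)
Radius = D/2 = 18.0/2 = 9.0 cm
V = pi * 9.0^2 * 28.7 = 7303.2604 cm^3

Answer: 7303.2604 cm^3


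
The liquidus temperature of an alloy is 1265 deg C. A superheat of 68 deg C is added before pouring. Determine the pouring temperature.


Formula: T_pour = T_melt + Superheat
T_pour = 1265 + 68 = 1333 deg C

Final answer: 1333 deg C


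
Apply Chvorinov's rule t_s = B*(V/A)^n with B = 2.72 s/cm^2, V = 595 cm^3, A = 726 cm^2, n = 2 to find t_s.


Formula: t_s = B * (V/A)^n  (Chvorinov's rule, n=2)
Modulus M = V/A = 595/726 = 0.819559 cm
M^2 = 0.819559^2 = 0.671677 cm^2
t_s = 2.72 * 0.671677 = 1.8270 s

1.8270 s


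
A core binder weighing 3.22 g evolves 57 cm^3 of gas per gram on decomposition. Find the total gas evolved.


Formula: V_gas = W_binder * gas_evolution_rate
V = 3.22 g * 57 cm^3/g = 183.5400 cm^3

Answer: 183.5400 cm^3


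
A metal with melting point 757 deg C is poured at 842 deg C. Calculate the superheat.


Formula: Superheat = T_pour - T_melt
Superheat = 842 - 757 = 85 deg C

Final answer: 85 deg C


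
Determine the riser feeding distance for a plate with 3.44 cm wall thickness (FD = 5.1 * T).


Formula: FD = 5.1 * T  (riser feeding-distance rule)
FD = 5.1 * 3.44 cm = 17.5440 cm

Answer: 17.5440 cm


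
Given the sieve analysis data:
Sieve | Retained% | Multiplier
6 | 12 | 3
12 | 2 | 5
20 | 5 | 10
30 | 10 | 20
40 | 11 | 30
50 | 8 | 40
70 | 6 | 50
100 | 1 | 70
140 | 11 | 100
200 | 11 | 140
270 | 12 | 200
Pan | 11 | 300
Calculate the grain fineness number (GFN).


Formula: GFN = sum(pct * multiplier) / sum(pct)
sum(pct * multiplier) = 9656
sum(pct) = 100
GFN = 9656 / 100 = 96.56

96.56


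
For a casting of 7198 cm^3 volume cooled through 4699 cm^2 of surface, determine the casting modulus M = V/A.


Formula: Casting Modulus M = V / A
M = 7198 cm^3 / 4699 cm^2 = 1.5318 cm

1.5318 cm


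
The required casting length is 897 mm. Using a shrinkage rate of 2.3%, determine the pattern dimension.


Formula: L_pattern = L_casting * (1 + shrinkage_rate/100)
Shrinkage factor = 1 + 2.3/100 = 1.023
L_pattern = 897 mm * 1.023 = 917.6310 mm

917.6310 mm


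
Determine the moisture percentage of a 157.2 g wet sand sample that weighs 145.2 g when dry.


Formula: MC = (W_wet - W_dry) / W_wet * 100
Water mass = 157.2 - 145.2 = 12.0 g
MC = 12.0 / 157.2 * 100 = 7.6336%


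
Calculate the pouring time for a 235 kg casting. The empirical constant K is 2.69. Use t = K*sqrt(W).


Formula: t = K * sqrt(W)
sqrt(W) = sqrt(235) = 15.32971
t = 2.69 * 15.32971 = 41.2369 s

Final answer: 41.2369 s


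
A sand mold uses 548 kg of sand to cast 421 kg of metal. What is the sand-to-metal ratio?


Formula: Sand-to-Metal Ratio = W_sand / W_metal
Ratio = 548 kg / 421 kg = 1.3017


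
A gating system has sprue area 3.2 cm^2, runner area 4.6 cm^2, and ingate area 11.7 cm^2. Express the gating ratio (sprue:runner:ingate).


Sprue:Runner:Ingate = 1 : 4.6/3.2 : 11.7/3.2 = 1:1.44:3.66

1:1.44:3.66


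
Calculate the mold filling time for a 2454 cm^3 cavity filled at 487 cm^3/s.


Formula: t_fill = V_mold / Q_flow
t = 2454 cm^3 / 487 cm^3/s = 5.0390 s

Answer: 5.0390 s


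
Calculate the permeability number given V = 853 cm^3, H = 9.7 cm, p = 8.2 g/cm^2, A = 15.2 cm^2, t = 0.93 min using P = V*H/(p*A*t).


Formula: Permeability Number P = (V * H) / (p * A * t)
Numerator: V * H = 853 * 9.7 = 8274.1
Denominator: p * A * t = 8.2 * 15.2 * 0.93 = 115.9152
P = 8274.1 / 115.9152 = 71.3806


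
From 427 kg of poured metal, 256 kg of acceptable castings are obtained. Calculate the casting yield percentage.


Formula: Casting Yield = (W_good / W_total) * 100
Yield = (256 kg / 427 kg) * 100 = 59.9532%

Final answer: 59.9532%


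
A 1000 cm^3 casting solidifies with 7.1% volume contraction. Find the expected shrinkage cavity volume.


Formula: V_shrink = V_casting * shrinkage_pct / 100
V_shrink = 1000 cm^3 * 7.1 / 100 = 71.0000 cm^3

Answer: 71.0000 cm^3


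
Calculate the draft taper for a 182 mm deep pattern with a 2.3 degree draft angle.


Formula: taper = depth * tan(draft_angle)
tan(2.3 deg) = 0.0401641
taper = 182 mm * 0.0401641 = 7.3099 mm


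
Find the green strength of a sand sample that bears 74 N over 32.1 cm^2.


Formula: Compressive Strength = Force / Area
Strength = 74 N / 32.1 cm^2 = 2.3053 N/cm^2

2.3053 N/cm^2


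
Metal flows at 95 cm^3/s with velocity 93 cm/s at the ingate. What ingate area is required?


Formula: A_ingate = Q / v  (continuity equation)
A = 95 cm^3/s / 93 cm/s = 1.0215 cm^2

Answer: 1.0215 cm^2


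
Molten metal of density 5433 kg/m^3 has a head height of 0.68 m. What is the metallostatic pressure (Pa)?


Formula: P = rho * g * h
rho * g = 5433 * 9.81 = 53297.73 N/m^3
P = 53297.73 * 0.68 = 36242.4564 Pa

Answer: 36242.4564 Pa


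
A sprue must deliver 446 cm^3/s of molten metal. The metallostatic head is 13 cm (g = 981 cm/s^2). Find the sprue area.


Formula: v = sqrt(2*g*h), A = Q/v
Velocity: v = sqrt(2 * 981 * 13) = sqrt(25506) = 159.7060 cm/s
Sprue area: A = Q / v = 446 / 159.7060 = 2.7926 cm^2

Answer: 2.7926 cm^2


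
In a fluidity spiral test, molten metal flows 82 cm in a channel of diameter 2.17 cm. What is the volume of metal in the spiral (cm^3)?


Formula: V = pi * (d/2)^2 * L  (cylinder volume)
Radius = 2.17/2 = 1.085 cm
V = pi * 1.085^2 * 82 = 303.2656 cm^3

Final answer: 303.2656 cm^3


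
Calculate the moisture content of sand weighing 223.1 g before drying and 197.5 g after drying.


Formula: MC = (W_wet - W_dry) / W_wet * 100
Water mass = 223.1 - 197.5 = 25.6 g
MC = 25.6 / 223.1 * 100 = 11.4747%

11.4747%


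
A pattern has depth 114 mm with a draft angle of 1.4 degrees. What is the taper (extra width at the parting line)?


Formula: taper = depth * tan(draft_angle)
tan(1.4 deg) = 0.0244395
taper = 114 mm * 0.0244395 = 2.7861 mm

Answer: 2.7861 mm


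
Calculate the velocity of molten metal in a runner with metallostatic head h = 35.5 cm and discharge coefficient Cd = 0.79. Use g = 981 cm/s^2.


Formula: v = Cd * sqrt(2 * g * h)  (Torricelli with discharge coefficient)
2*g*h = 2 * 981 * 35.5 = 69651.0 cm^2/s^2
sqrt(69651.0) = 263.91476 cm/s
v = 0.79 * 263.91476 = 208.4927 cm/s

208.4927 cm/s


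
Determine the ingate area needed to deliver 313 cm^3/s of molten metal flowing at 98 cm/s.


Formula: A_ingate = Q / v  (continuity equation)
A = 313 cm^3/s / 98 cm/s = 3.1939 cm^2

Answer: 3.1939 cm^2


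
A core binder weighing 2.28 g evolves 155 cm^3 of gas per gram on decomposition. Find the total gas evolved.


Formula: V_gas = W_binder * gas_evolution_rate
V = 2.28 g * 155 cm^3/g = 353.4000 cm^3

Answer: 353.4000 cm^3


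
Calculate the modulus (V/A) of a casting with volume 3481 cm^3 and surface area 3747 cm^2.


Formula: Casting Modulus M = V / A
M = 3481 cm^3 / 3747 cm^2 = 0.9290 cm

0.9290 cm


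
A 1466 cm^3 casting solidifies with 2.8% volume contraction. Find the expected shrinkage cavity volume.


Formula: V_shrink = V_casting * shrinkage_pct / 100
V_shrink = 1466 cm^3 * 2.8 / 100 = 41.0480 cm^3


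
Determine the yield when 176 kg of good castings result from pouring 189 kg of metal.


Formula: Casting Yield = (W_good / W_total) * 100
Yield = (176 kg / 189 kg) * 100 = 93.1217%

Answer: 93.1217%


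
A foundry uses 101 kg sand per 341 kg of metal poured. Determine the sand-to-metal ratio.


Formula: Sand-to-Metal Ratio = W_sand / W_metal
Ratio = 101 kg / 341 kg = 0.2962


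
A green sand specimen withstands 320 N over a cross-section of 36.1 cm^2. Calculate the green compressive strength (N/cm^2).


Formula: Compressive Strength = Force / Area
Strength = 320 N / 36.1 cm^2 = 8.8643 N/cm^2

8.8643 N/cm^2


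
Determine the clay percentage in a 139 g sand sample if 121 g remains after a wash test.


Formula: Clay% = (W_total - W_washed) / W_total * 100
Clay mass = 139 - 121 = 18 g
Clay% = 18 / 139 * 100 = 12.9496%


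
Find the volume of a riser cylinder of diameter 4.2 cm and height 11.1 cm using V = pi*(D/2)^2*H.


Formula: V = pi * (D/2)^2 * H  (cylinder volume)
Radius = D/2 = 4.2/2 = 2.1 cm
V = pi * 2.1^2 * 11.1 = 153.7841 cm^3

153.7841 cm^3


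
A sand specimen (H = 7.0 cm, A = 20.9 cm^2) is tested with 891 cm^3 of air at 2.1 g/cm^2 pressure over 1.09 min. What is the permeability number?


Formula: Permeability Number P = (V * H) / (p * A * t)
Numerator: V * H = 891 * 7.0 = 6237.0
Denominator: p * A * t = 2.1 * 20.9 * 1.09 = 47.8401
P = 6237.0 / 47.8401 = 130.3718

130.3718


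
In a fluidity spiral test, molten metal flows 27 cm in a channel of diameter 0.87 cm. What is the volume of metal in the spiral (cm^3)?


Formula: V = pi * (d/2)^2 * L  (cylinder volume)
Radius = 0.87/2 = 0.435 cm
V = pi * 0.435^2 * 27 = 16.0506 cm^3

16.0506 cm^3


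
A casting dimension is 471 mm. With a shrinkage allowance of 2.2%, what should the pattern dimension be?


Formula: L_pattern = L_casting * (1 + shrinkage_rate/100)
Shrinkage factor = 1 + 2.2/100 = 1.022
L_pattern = 471 mm * 1.022 = 481.3620 mm


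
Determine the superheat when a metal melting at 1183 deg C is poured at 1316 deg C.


Formula: Superheat = T_pour - T_melt
Superheat = 1316 - 1183 = 133 deg C


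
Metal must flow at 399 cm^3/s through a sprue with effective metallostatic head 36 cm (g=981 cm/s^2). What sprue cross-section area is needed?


Formula: v = sqrt(2*g*h), A = Q/v
Velocity: v = sqrt(2 * 981 * 36) = sqrt(70632) = 265.7668 cm/s
Sprue area: A = Q / v = 399 / 265.7668 = 1.5013 cm^2


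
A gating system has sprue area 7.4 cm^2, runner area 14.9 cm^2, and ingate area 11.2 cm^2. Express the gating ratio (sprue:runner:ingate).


Sprue:Runner:Ingate = 1 : 14.9/7.4 : 11.2/7.4 = 1:2.01:1.51

1:2.01:1.51


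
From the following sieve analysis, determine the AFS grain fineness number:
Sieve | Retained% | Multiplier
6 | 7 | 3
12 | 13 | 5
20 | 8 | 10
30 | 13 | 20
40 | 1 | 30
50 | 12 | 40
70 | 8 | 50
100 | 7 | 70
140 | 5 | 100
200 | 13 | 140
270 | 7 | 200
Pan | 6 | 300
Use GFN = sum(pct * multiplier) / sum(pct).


Formula: GFN = sum(pct * multiplier) / sum(pct)
sum(pct * multiplier) = 7346
sum(pct) = 100
GFN = 7346 / 100 = 73.46

Final answer: 73.46


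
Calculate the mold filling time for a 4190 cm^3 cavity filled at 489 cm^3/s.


Formula: t_fill = V_mold / Q_flow
t = 4190 cm^3 / 489 cm^3/s = 8.5685 s

Final answer: 8.5685 s


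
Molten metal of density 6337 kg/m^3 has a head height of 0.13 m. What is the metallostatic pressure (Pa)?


Formula: P = rho * g * h
rho * g = 6337 * 9.81 = 62165.97 N/m^3
P = 62165.97 * 0.13 = 8081.5761 Pa

8081.5761 Pa


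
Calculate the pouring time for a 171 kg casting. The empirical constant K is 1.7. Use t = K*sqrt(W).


Formula: t = K * sqrt(W)
sqrt(W) = sqrt(171) = 13.07670
t = 1.7 * 13.07670 = 22.2304 s

Answer: 22.2304 s


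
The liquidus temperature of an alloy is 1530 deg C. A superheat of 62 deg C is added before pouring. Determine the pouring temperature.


Formula: T_pour = T_melt + Superheat
T_pour = 1530 + 62 = 1592 deg C

1592 deg C


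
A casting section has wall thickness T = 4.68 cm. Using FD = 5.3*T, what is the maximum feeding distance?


Formula: FD = 5.3 * T  (riser feeding-distance rule)
FD = 5.3 * 4.68 cm = 24.8040 cm


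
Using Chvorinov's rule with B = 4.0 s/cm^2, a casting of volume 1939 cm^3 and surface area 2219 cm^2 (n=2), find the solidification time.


Formula: t_s = B * (V/A)^n  (Chvorinov's rule, n=2)
Modulus M = V/A = 1939/2219 = 0.873817 cm
M^2 = 0.873817^2 = 0.763556 cm^2
t_s = 4.0 * 0.763556 = 3.0542 s


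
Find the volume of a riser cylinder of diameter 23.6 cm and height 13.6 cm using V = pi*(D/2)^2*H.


Formula: V = pi * (D/2)^2 * H  (cylinder volume)
Radius = D/2 = 23.6/2 = 11.8 cm
V = pi * 11.8^2 * 13.6 = 5949.1209 cm^3

5949.1209 cm^3


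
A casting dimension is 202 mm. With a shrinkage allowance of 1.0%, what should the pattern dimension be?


Formula: L_pattern = L_casting * (1 + shrinkage_rate/100)
Shrinkage factor = 1 + 1.0/100 = 1.01
L_pattern = 202 mm * 1.01 = 204.0200 mm

Answer: 204.0200 mm


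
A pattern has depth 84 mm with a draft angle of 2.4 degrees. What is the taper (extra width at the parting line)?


Formula: taper = depth * tan(draft_angle)
tan(2.4 deg) = 0.0419124
taper = 84 mm * 0.0419124 = 3.5206 mm

3.5206 mm


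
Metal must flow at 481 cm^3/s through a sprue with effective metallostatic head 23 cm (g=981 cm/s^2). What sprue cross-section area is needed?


Formula: v = sqrt(2*g*h), A = Q/v
Velocity: v = sqrt(2 * 981 * 23) = sqrt(45126) = 212.4288 cm/s
Sprue area: A = Q / v = 481 / 212.4288 = 2.2643 cm^2

Final answer: 2.2643 cm^2


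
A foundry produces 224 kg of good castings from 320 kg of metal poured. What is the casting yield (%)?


Formula: Casting Yield = (W_good / W_total) * 100
Yield = (224 kg / 320 kg) * 100 = 70.0000%

Final answer: 70.0000%


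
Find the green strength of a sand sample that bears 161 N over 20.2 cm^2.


Formula: Compressive Strength = Force / Area
Strength = 161 N / 20.2 cm^2 = 7.9703 N/cm^2


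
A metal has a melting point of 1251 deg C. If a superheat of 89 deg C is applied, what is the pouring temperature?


Formula: T_pour = T_melt + Superheat
T_pour = 1251 + 89 = 1340 deg C

Answer: 1340 deg C


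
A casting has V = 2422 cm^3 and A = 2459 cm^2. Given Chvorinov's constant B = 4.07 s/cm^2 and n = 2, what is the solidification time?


Formula: t_s = B * (V/A)^n  (Chvorinov's rule, n=2)
Modulus M = V/A = 2422/2459 = 0.984953 cm
M^2 = 0.984953^2 = 0.970132 cm^2
t_s = 4.07 * 0.970132 = 3.9484 s

Answer: 3.9484 s


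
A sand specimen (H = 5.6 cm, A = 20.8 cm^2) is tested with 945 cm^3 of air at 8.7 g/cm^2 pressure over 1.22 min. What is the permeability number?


Formula: Permeability Number P = (V * H) / (p * A * t)
Numerator: V * H = 945 * 5.6 = 5292.0
Denominator: p * A * t = 8.7 * 20.8 * 1.22 = 220.7712
P = 5292.0 / 220.7712 = 23.9705

Answer: 23.9705


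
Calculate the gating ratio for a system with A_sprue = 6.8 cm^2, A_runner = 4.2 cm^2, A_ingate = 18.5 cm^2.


Sprue:Runner:Ingate = 1 : 4.2/6.8 : 18.5/6.8 = 1:0.62:2.72

1:0.62:2.72


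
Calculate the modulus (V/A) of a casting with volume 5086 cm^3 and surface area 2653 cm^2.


Formula: Casting Modulus M = V / A
M = 5086 cm^3 / 2653 cm^2 = 1.9171 cm

Final answer: 1.9171 cm


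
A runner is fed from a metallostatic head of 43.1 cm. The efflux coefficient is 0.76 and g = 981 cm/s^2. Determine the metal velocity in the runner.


Formula: v = Cd * sqrt(2 * g * h)  (Torricelli with discharge coefficient)
2*g*h = 2 * 981 * 43.1 = 84562.2 cm^2/s^2
sqrt(84562.2) = 290.79580 cm/s
v = 0.76 * 290.79580 = 221.0048 cm/s


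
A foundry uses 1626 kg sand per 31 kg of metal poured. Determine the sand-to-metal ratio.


Formula: Sand-to-Metal Ratio = W_sand / W_metal
Ratio = 1626 kg / 31 kg = 52.4516


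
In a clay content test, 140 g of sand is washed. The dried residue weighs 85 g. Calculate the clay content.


Formula: Clay% = (W_total - W_washed) / W_total * 100
Clay mass = 140 - 85 = 55 g
Clay% = 55 / 140 * 100 = 39.2857%

39.2857%


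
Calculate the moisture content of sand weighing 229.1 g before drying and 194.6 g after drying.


Formula: MC = (W_wet - W_dry) / W_wet * 100
Water mass = 229.1 - 194.6 = 34.5 g
MC = 34.5 / 229.1 * 100 = 15.0589%

15.0589%


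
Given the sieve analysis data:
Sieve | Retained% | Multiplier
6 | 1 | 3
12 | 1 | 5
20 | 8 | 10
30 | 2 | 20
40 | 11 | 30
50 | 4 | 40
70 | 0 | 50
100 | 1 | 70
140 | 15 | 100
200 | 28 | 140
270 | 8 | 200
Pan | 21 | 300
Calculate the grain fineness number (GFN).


Formula: GFN = sum(pct * multiplier) / sum(pct)
sum(pct * multiplier) = 14008
sum(pct) = 100
GFN = 14008 / 100 = 140.08

Answer: 140.08


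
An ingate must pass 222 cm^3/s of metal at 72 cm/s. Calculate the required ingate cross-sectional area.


Formula: A_ingate = Q / v  (continuity equation)
A = 222 cm^3/s / 72 cm/s = 3.0833 cm^2


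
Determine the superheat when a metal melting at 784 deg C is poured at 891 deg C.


Formula: Superheat = T_pour - T_melt
Superheat = 891 - 784 = 107 deg C

Answer: 107 deg C


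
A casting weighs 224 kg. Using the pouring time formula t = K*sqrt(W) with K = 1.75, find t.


Formula: t = K * sqrt(W)
sqrt(W) = sqrt(224) = 14.96663
t = 1.75 * 14.96663 = 26.1916 s

Final answer: 26.1916 s


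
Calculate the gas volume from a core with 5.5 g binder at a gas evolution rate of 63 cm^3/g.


Formula: V_gas = W_binder * gas_evolution_rate
V = 5.5 g * 63 cm^3/g = 346.5000 cm^3

346.5000 cm^3
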